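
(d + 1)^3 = d^3 + 3*d^2 + 3*d + 1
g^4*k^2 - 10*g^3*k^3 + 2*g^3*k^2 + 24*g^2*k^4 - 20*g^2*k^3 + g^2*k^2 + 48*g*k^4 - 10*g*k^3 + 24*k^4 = (g - 6*k)*(g - 4*k)*(g*k + k)^2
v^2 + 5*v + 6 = (v + 2)*(v + 3)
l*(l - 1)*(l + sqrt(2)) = l^3 - l^2 + sqrt(2)*l^2 - sqrt(2)*l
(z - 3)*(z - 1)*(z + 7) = z^3 + 3*z^2 - 25*z + 21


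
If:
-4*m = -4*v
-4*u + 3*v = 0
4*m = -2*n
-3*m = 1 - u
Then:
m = -4/9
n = 8/9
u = -1/3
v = -4/9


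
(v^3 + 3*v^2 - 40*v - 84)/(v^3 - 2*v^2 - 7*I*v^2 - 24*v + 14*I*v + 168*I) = (v^2 + 9*v + 14)/(v^2 + v*(4 - 7*I) - 28*I)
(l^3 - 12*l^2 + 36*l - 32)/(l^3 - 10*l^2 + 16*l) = (l - 2)/l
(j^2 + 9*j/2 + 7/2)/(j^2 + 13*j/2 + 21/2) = (j + 1)/(j + 3)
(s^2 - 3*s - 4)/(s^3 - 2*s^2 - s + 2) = (s - 4)/(s^2 - 3*s + 2)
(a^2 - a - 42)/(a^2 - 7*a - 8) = (-a^2 + a + 42)/(-a^2 + 7*a + 8)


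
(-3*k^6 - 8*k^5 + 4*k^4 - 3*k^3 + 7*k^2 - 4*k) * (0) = 0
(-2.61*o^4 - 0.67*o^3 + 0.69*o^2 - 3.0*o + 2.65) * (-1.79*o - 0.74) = 4.6719*o^5 + 3.1307*o^4 - 0.7393*o^3 + 4.8594*o^2 - 2.5235*o - 1.961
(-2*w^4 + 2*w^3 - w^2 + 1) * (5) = -10*w^4 + 10*w^3 - 5*w^2 + 5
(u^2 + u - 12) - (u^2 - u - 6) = 2*u - 6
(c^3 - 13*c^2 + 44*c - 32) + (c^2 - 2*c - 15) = c^3 - 12*c^2 + 42*c - 47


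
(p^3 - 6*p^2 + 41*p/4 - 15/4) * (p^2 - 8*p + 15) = p^5 - 14*p^4 + 293*p^3/4 - 703*p^2/4 + 735*p/4 - 225/4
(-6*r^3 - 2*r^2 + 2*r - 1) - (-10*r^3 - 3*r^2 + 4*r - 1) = 4*r^3 + r^2 - 2*r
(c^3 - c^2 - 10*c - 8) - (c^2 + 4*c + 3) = c^3 - 2*c^2 - 14*c - 11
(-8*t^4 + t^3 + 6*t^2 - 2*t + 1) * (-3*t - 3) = 24*t^5 + 21*t^4 - 21*t^3 - 12*t^2 + 3*t - 3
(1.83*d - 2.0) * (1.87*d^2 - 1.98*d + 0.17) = 3.4221*d^3 - 7.3634*d^2 + 4.2711*d - 0.34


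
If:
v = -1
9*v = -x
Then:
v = -1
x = 9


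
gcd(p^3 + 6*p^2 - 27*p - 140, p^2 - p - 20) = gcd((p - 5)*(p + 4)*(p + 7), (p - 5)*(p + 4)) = p^2 - p - 20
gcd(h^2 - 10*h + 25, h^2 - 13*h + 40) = h - 5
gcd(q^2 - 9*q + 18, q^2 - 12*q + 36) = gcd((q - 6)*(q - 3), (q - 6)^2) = q - 6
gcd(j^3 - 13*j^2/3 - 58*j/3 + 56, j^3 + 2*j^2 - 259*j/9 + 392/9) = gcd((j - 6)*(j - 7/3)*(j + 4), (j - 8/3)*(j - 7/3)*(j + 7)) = j - 7/3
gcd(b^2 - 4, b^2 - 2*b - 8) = b + 2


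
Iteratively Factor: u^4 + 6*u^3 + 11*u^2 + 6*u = (u + 2)*(u^3 + 4*u^2 + 3*u) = (u + 1)*(u + 2)*(u^2 + 3*u) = u*(u + 1)*(u + 2)*(u + 3)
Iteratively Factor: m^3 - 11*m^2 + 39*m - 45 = (m - 5)*(m^2 - 6*m + 9) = (m - 5)*(m - 3)*(m - 3)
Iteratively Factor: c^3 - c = (c - 1)*(c^2 + c) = c*(c - 1)*(c + 1)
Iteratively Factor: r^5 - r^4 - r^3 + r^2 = (r)*(r^4 - r^3 - r^2 + r) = r*(r + 1)*(r^3 - 2*r^2 + r) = r*(r - 1)*(r + 1)*(r^2 - r) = r^2*(r - 1)*(r + 1)*(r - 1)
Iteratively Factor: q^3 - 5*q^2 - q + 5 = (q - 5)*(q^2 - 1) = (q - 5)*(q + 1)*(q - 1)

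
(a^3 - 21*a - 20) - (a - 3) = a^3 - 22*a - 17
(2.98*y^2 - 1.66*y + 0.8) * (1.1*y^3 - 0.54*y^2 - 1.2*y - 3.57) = 3.278*y^5 - 3.4352*y^4 - 1.7996*y^3 - 9.0786*y^2 + 4.9662*y - 2.856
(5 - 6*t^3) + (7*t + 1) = -6*t^3 + 7*t + 6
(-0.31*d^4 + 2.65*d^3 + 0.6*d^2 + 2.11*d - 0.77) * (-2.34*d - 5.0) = 0.7254*d^5 - 4.651*d^4 - 14.654*d^3 - 7.9374*d^2 - 8.7482*d + 3.85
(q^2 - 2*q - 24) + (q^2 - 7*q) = 2*q^2 - 9*q - 24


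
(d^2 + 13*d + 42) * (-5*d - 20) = -5*d^3 - 85*d^2 - 470*d - 840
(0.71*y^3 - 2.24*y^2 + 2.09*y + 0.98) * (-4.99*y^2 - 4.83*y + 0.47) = -3.5429*y^5 + 7.7483*y^4 + 0.723800000000001*y^3 - 16.0377*y^2 - 3.7511*y + 0.4606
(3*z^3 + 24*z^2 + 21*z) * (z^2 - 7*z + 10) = 3*z^5 + 3*z^4 - 117*z^3 + 93*z^2 + 210*z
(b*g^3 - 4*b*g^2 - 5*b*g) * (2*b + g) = 2*b^2*g^3 - 8*b^2*g^2 - 10*b^2*g + b*g^4 - 4*b*g^3 - 5*b*g^2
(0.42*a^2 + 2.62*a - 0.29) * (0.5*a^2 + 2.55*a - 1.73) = 0.21*a^4 + 2.381*a^3 + 5.8094*a^2 - 5.2721*a + 0.5017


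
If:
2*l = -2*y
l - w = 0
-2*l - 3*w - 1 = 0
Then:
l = -1/5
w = -1/5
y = 1/5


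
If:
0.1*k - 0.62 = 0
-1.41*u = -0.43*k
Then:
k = 6.20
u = 1.89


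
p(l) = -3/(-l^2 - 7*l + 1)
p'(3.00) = -0.05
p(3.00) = 0.10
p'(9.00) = 0.00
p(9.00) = 0.02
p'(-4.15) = 0.02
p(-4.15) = -0.23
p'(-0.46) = -1.14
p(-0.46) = -0.75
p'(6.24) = -0.01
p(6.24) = 0.04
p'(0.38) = -7.15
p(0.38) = 1.66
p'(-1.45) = -0.15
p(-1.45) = -0.33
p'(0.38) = -7.15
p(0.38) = 1.66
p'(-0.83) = -0.43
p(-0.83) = -0.49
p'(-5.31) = 0.11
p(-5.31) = -0.30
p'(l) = -3*(2*l + 7)/(-l^2 - 7*l + 1)^2 = 3*(-2*l - 7)/(l^2 + 7*l - 1)^2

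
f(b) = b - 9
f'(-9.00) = 1.00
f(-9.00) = -18.00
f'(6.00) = 1.00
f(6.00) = -3.00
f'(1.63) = 1.00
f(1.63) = -7.37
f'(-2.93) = 1.00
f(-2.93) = -11.93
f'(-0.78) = 1.00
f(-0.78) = -9.78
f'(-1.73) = 1.00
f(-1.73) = -10.73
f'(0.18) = 1.00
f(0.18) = -8.82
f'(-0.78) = 1.00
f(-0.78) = -9.78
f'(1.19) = 1.00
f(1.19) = -7.81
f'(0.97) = 1.00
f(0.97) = -8.03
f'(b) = 1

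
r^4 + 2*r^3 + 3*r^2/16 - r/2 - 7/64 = (r - 1/2)*(r + 1/4)*(r + 1/2)*(r + 7/4)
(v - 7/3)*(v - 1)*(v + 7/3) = v^3 - v^2 - 49*v/9 + 49/9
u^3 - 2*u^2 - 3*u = u*(u - 3)*(u + 1)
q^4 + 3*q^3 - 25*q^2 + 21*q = q*(q - 3)*(q - 1)*(q + 7)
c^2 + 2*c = c*(c + 2)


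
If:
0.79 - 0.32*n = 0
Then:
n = 2.47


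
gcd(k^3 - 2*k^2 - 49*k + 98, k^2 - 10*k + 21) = k - 7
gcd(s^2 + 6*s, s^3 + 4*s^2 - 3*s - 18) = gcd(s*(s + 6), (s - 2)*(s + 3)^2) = 1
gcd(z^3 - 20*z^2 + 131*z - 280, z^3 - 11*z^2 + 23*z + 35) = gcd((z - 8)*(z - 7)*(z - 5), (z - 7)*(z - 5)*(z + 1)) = z^2 - 12*z + 35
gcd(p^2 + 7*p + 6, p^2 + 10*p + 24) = p + 6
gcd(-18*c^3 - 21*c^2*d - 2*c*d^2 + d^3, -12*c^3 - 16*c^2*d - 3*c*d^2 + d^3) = 6*c^2 + 5*c*d - d^2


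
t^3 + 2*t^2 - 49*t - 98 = (t - 7)*(t + 2)*(t + 7)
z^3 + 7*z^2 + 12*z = z*(z + 3)*(z + 4)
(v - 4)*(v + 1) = v^2 - 3*v - 4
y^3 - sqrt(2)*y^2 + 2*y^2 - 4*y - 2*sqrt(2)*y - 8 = (y + 2)*(y - 2*sqrt(2))*(y + sqrt(2))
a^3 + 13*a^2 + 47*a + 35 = (a + 1)*(a + 5)*(a + 7)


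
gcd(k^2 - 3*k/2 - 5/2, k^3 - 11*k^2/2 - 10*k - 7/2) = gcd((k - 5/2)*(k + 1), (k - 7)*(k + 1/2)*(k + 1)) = k + 1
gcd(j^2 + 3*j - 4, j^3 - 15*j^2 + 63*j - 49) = j - 1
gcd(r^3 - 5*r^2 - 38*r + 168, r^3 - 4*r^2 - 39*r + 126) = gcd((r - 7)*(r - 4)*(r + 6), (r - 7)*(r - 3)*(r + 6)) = r^2 - r - 42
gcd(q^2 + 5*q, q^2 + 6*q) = q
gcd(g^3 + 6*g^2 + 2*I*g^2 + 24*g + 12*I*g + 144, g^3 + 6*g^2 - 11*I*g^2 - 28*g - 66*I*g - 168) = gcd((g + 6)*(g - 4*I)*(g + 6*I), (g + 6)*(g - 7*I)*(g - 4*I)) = g^2 + g*(6 - 4*I) - 24*I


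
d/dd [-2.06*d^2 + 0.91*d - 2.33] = 0.91 - 4.12*d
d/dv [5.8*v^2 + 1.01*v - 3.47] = 11.6*v + 1.01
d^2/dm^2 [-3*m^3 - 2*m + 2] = -18*m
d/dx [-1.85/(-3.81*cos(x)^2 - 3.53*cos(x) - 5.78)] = (14.097*cos(x) + 6.5305)*sin(x)/(3.81*cos(x)^2 + 3.53*cos(x) + 5.78)^2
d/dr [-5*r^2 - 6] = -10*r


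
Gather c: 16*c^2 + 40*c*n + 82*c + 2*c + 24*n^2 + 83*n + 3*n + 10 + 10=16*c^2 + c*(40*n + 84) + 24*n^2 + 86*n + 20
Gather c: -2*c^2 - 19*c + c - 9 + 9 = -2*c^2 - 18*c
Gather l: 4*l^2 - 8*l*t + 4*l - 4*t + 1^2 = 4*l^2 + l*(4 - 8*t) - 4*t + 1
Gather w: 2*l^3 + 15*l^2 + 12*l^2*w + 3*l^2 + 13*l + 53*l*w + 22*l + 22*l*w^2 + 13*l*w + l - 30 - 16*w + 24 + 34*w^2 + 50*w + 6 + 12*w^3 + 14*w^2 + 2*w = 2*l^3 + 18*l^2 + 36*l + 12*w^3 + w^2*(22*l + 48) + w*(12*l^2 + 66*l + 36)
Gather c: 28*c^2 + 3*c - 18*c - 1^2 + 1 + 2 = 28*c^2 - 15*c + 2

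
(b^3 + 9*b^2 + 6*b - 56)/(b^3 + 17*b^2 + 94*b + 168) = (b - 2)/(b + 6)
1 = 1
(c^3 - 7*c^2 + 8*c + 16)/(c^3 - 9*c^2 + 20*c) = (c^2 - 3*c - 4)/(c*(c - 5))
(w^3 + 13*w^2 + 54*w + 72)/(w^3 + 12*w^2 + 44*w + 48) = (w + 3)/(w + 2)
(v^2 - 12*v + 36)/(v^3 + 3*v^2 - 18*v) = (v^2 - 12*v + 36)/(v*(v^2 + 3*v - 18))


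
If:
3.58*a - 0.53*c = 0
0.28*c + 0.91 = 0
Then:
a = -0.48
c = -3.25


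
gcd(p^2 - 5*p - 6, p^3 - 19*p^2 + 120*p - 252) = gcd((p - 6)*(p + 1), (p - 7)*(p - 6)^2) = p - 6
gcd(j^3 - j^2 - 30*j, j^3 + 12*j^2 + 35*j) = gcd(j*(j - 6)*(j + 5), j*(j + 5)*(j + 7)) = j^2 + 5*j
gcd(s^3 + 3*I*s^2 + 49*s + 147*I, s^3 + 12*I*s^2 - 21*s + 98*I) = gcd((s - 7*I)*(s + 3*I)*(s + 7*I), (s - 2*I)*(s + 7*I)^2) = s + 7*I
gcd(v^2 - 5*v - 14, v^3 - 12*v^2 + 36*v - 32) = 1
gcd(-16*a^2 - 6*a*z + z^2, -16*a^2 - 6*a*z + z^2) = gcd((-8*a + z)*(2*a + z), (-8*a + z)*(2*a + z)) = -16*a^2 - 6*a*z + z^2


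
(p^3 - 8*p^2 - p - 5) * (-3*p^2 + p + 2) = -3*p^5 + 25*p^4 - 3*p^3 - 2*p^2 - 7*p - 10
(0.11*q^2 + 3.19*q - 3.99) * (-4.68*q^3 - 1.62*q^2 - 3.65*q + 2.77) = -0.5148*q^5 - 15.1074*q^4 + 13.1039*q^3 - 4.875*q^2 + 23.3998*q - 11.0523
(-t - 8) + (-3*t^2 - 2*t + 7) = -3*t^2 - 3*t - 1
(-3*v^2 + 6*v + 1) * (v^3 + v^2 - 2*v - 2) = -3*v^5 + 3*v^4 + 13*v^3 - 5*v^2 - 14*v - 2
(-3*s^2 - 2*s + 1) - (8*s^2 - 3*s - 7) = -11*s^2 + s + 8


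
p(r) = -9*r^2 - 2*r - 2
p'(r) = -18*r - 2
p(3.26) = -104.17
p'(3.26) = -60.68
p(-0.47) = -3.05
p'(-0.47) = 6.46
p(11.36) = -1186.17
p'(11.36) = -206.48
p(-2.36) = -47.41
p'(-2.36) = 40.48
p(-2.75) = -64.56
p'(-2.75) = 47.50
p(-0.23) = -2.02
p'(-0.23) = 2.14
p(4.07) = -159.22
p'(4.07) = -75.26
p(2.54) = -65.14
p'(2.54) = -47.72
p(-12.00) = -1274.00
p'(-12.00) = 214.00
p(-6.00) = -314.00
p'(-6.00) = 106.00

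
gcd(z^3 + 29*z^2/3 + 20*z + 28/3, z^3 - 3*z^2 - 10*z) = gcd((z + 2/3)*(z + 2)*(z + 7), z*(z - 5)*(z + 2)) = z + 2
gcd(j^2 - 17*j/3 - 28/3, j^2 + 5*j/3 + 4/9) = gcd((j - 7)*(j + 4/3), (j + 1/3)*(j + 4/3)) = j + 4/3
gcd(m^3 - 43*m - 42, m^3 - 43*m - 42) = m^3 - 43*m - 42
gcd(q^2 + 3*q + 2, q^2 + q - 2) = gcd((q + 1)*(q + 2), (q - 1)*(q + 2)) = q + 2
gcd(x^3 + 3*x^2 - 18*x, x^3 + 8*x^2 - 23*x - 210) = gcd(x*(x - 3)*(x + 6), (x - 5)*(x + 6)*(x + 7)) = x + 6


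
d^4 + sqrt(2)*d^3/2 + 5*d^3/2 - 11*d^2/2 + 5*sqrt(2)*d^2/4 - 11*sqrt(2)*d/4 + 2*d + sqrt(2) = (d - 1)*(d - 1/2)*(d + 4)*(d + sqrt(2)/2)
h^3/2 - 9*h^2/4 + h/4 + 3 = (h/2 + 1/2)*(h - 4)*(h - 3/2)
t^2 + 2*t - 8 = (t - 2)*(t + 4)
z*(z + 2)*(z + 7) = z^3 + 9*z^2 + 14*z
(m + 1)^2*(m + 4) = m^3 + 6*m^2 + 9*m + 4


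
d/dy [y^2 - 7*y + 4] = 2*y - 7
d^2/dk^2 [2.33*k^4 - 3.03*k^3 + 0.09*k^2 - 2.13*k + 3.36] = 27.96*k^2 - 18.18*k + 0.18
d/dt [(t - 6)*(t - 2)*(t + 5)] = 3*t^2 - 6*t - 28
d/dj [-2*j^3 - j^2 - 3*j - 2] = -6*j^2 - 2*j - 3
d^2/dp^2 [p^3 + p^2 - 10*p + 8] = 6*p + 2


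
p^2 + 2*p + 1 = (p + 1)^2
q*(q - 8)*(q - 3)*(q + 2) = q^4 - 9*q^3 + 2*q^2 + 48*q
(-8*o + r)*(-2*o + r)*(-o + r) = -16*o^3 + 26*o^2*r - 11*o*r^2 + r^3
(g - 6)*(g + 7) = g^2 + g - 42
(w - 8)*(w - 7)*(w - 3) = w^3 - 18*w^2 + 101*w - 168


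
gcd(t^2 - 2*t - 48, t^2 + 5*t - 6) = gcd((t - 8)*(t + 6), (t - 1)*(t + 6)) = t + 6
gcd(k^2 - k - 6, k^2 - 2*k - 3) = k - 3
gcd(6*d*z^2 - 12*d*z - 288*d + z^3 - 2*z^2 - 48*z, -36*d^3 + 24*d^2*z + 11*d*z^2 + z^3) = 6*d + z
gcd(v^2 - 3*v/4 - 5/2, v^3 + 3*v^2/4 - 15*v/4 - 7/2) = v - 2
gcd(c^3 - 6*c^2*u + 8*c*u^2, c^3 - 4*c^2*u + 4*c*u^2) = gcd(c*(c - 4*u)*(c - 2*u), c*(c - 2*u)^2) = -c^2 + 2*c*u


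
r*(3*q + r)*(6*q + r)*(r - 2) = 18*q^2*r^2 - 36*q^2*r + 9*q*r^3 - 18*q*r^2 + r^4 - 2*r^3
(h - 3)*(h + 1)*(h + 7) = h^3 + 5*h^2 - 17*h - 21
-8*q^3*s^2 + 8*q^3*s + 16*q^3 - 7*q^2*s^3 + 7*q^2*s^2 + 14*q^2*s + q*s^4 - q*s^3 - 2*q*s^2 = (-8*q + s)*(q + s)*(s - 2)*(q*s + q)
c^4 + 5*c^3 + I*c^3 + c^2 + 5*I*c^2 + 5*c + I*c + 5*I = (c + 5)*(c - I)*(c + I)^2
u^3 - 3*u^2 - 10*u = u*(u - 5)*(u + 2)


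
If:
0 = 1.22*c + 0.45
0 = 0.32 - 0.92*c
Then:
No Solution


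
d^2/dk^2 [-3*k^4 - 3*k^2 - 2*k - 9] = -36*k^2 - 6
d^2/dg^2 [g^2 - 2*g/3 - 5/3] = 2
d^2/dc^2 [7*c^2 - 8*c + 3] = 14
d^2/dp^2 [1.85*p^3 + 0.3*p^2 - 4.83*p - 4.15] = 11.1*p + 0.6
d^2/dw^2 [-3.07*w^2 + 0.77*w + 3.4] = -6.14000000000000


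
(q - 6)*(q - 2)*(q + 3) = q^3 - 5*q^2 - 12*q + 36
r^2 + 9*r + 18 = (r + 3)*(r + 6)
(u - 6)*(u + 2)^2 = u^3 - 2*u^2 - 20*u - 24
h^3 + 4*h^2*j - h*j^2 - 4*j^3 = (h - j)*(h + j)*(h + 4*j)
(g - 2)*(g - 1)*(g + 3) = g^3 - 7*g + 6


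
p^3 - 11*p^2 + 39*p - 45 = (p - 5)*(p - 3)^2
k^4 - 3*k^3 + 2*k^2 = k^2*(k - 2)*(k - 1)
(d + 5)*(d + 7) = d^2 + 12*d + 35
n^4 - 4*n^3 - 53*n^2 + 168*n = n*(n - 8)*(n - 3)*(n + 7)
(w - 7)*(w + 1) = w^2 - 6*w - 7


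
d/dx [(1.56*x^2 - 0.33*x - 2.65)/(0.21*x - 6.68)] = (0.3276*x^2 - 20.8416*x + 2.7609)/(0.0441*x^2 - 2.8056*x + 44.6224)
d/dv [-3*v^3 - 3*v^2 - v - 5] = -9*v^2 - 6*v - 1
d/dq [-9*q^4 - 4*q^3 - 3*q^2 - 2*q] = -36*q^3 - 12*q^2 - 6*q - 2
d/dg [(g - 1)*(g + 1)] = 2*g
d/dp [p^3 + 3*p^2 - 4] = 3*p*(p + 2)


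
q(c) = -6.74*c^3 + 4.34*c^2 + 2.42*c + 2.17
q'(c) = -20.22*c^2 + 8.68*c + 2.42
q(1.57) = -9.42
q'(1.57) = -33.79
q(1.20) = -0.32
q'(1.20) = -16.28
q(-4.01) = 496.86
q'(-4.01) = -357.53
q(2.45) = -64.97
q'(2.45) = -97.68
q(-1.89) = 58.60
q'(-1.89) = -86.21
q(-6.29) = 1835.96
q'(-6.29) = -852.16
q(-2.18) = 87.35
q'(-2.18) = -112.60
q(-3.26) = 273.92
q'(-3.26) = -240.77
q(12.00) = -10990.55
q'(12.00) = -2805.10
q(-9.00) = 5245.39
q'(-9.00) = -1713.52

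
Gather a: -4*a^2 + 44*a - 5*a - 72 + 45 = -4*a^2 + 39*a - 27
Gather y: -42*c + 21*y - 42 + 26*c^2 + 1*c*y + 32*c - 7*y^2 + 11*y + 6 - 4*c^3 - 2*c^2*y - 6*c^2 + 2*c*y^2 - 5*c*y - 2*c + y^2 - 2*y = -4*c^3 + 20*c^2 - 12*c + y^2*(2*c - 6) + y*(-2*c^2 - 4*c + 30) - 36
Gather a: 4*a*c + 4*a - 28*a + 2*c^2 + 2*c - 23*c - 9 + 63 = a*(4*c - 24) + 2*c^2 - 21*c + 54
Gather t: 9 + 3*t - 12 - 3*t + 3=0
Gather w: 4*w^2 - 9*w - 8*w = 4*w^2 - 17*w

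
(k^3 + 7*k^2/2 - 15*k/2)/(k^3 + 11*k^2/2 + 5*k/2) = (2*k - 3)/(2*k + 1)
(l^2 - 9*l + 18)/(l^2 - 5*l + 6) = (l - 6)/(l - 2)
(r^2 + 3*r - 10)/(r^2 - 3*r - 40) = (r - 2)/(r - 8)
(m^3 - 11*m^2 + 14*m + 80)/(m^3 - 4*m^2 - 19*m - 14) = (m^2 - 13*m + 40)/(m^2 - 6*m - 7)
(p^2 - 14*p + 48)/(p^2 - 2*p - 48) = (p - 6)/(p + 6)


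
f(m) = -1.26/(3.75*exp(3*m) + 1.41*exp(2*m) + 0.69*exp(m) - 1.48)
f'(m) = -1.26*(-11.25*exp(3*m) - 2.82*exp(2*m) - 0.69*exp(m))/(3.75*exp(3*m) + 1.41*exp(2*m) + 0.69*exp(m) - 1.48)^2 = (14.175*exp(2*m) + 3.5532*exp(m) + 0.8694)*exp(m)/(3.75*exp(3*m) + 1.41*exp(2*m) + 0.69*exp(m) - 1.48)^2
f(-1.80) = 0.96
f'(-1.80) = 0.18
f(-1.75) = 0.97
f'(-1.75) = 0.20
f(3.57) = -0.00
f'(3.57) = 0.00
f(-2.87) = 0.88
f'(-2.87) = 0.03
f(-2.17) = 0.91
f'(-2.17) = 0.09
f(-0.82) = 2.16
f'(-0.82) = 6.74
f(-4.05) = 0.86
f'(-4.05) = 0.01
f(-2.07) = 0.92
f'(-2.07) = 0.10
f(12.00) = 0.00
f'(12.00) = 0.00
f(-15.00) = 0.85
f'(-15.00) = 0.00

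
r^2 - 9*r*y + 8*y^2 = (r - 8*y)*(r - y)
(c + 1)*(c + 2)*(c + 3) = c^3 + 6*c^2 + 11*c + 6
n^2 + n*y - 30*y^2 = (n - 5*y)*(n + 6*y)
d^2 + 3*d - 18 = (d - 3)*(d + 6)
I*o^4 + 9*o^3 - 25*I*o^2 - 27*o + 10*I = (o - 5*I)*(o - 2*I)*(o - I)*(I*o + 1)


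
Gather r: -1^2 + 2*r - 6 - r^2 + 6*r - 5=-r^2 + 8*r - 12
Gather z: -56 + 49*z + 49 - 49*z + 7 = 0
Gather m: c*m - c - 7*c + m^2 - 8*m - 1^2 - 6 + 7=-8*c + m^2 + m*(c - 8)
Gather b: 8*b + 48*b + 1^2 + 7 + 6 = 56*b + 14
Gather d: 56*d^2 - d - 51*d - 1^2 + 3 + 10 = 56*d^2 - 52*d + 12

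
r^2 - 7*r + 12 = (r - 4)*(r - 3)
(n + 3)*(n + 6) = n^2 + 9*n + 18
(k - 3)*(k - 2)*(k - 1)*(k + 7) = k^4 + k^3 - 31*k^2 + 71*k - 42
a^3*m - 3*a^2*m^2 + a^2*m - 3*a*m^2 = a*(a - 3*m)*(a*m + m)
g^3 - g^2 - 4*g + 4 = (g - 2)*(g - 1)*(g + 2)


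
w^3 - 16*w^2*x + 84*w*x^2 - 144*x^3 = (w - 6*x)^2*(w - 4*x)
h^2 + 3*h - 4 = (h - 1)*(h + 4)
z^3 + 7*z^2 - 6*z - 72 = (z - 3)*(z + 4)*(z + 6)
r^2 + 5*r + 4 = (r + 1)*(r + 4)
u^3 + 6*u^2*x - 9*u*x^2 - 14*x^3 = (u - 2*x)*(u + x)*(u + 7*x)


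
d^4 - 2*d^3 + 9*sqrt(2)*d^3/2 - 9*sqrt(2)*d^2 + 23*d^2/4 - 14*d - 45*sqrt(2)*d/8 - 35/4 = (d - 5/2)*(d + 1/2)*(d + sqrt(2))*(d + 7*sqrt(2)/2)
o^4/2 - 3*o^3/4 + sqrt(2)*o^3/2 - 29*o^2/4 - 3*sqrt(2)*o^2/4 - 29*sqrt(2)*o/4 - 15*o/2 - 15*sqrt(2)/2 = (o/2 + 1)*(o - 5)*(o + 3/2)*(o + sqrt(2))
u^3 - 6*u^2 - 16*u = u*(u - 8)*(u + 2)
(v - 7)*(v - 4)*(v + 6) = v^3 - 5*v^2 - 38*v + 168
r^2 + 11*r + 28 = (r + 4)*(r + 7)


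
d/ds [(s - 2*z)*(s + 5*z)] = 2*s + 3*z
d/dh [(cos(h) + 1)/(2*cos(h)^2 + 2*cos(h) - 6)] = (cos(h)^2 + 2*cos(h) + 4)*sin(h)/(2*(cos(h)^2 + cos(h) - 3)^2)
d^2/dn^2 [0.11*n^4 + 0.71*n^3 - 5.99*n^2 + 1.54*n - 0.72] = 1.32*n^2 + 4.26*n - 11.98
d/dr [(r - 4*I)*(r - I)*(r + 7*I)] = 3*r^2 + 4*I*r + 31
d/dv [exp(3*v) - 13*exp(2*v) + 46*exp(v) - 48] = (3*exp(2*v) - 26*exp(v) + 46)*exp(v)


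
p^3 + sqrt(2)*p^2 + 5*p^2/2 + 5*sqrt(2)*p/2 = p*(p + 5/2)*(p + sqrt(2))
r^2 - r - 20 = (r - 5)*(r + 4)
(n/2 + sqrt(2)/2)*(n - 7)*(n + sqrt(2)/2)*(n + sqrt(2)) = n^4/2 - 7*n^3/2 + 5*sqrt(2)*n^3/4 - 35*sqrt(2)*n^2/4 + 2*n^2 - 14*n + sqrt(2)*n/2 - 7*sqrt(2)/2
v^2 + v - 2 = (v - 1)*(v + 2)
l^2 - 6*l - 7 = (l - 7)*(l + 1)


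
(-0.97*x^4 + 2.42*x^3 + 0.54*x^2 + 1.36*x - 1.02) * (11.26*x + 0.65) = -10.9222*x^5 + 26.6187*x^4 + 7.6534*x^3 + 15.6646*x^2 - 10.6012*x - 0.663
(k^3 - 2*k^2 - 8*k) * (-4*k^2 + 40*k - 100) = -4*k^5 + 48*k^4 - 148*k^3 - 120*k^2 + 800*k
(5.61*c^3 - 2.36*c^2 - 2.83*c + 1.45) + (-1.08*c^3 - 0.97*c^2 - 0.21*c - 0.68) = 4.53*c^3 - 3.33*c^2 - 3.04*c + 0.77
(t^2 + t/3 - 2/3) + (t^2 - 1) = 2*t^2 + t/3 - 5/3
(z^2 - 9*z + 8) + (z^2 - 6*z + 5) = 2*z^2 - 15*z + 13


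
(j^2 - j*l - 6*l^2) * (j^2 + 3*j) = j^4 - j^3*l + 3*j^3 - 6*j^2*l^2 - 3*j^2*l - 18*j*l^2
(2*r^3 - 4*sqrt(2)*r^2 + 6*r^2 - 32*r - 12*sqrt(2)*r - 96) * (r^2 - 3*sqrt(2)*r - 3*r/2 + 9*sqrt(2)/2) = 2*r^5 - 10*sqrt(2)*r^4 + 3*r^4 - 15*sqrt(2)*r^3 - 17*r^3 - 12*r^2 + 141*sqrt(2)*r^2 + 36*r + 144*sqrt(2)*r - 432*sqrt(2)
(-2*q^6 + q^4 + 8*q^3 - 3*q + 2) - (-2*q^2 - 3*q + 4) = -2*q^6 + q^4 + 8*q^3 + 2*q^2 - 2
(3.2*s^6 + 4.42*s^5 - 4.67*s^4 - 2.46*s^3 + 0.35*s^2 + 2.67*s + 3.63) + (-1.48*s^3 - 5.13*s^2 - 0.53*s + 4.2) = 3.2*s^6 + 4.42*s^5 - 4.67*s^4 - 3.94*s^3 - 4.78*s^2 + 2.14*s + 7.83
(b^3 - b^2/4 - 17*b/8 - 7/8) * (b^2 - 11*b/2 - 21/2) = b^5 - 23*b^4/4 - 45*b^3/4 + 215*b^2/16 + 217*b/8 + 147/16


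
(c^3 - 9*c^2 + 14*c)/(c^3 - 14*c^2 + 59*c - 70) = c/(c - 5)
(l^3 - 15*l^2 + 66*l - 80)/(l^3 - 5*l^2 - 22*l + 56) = (l^2 - 13*l + 40)/(l^2 - 3*l - 28)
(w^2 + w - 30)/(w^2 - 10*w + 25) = (w + 6)/(w - 5)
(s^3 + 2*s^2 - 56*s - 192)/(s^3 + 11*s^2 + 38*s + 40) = (s^2 - 2*s - 48)/(s^2 + 7*s + 10)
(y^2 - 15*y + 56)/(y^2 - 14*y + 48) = (y - 7)/(y - 6)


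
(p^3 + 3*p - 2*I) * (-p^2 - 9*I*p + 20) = -p^5 - 9*I*p^4 + 17*p^3 - 25*I*p^2 + 42*p - 40*I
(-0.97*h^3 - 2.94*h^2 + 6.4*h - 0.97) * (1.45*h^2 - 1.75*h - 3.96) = -1.4065*h^5 - 2.5655*h^4 + 18.2662*h^3 - 0.9641*h^2 - 23.6465*h + 3.8412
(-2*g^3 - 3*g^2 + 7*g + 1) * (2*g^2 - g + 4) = -4*g^5 - 4*g^4 + 9*g^3 - 17*g^2 + 27*g + 4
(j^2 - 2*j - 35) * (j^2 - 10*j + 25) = j^4 - 12*j^3 + 10*j^2 + 300*j - 875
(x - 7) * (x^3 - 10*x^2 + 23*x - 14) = x^4 - 17*x^3 + 93*x^2 - 175*x + 98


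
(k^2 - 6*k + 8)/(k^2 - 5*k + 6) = (k - 4)/(k - 3)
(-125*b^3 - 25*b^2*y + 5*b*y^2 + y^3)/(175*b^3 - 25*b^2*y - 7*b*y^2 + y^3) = (5*b + y)/(-7*b + y)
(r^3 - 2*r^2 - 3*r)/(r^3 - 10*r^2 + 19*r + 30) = r*(r - 3)/(r^2 - 11*r + 30)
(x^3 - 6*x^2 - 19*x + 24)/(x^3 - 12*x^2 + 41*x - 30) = (x^2 - 5*x - 24)/(x^2 - 11*x + 30)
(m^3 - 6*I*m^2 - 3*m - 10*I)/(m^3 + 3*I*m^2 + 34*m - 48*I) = (m^2 - 4*I*m + 5)/(m^2 + 5*I*m + 24)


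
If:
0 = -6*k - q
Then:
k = -q/6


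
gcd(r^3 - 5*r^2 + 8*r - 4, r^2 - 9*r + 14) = r - 2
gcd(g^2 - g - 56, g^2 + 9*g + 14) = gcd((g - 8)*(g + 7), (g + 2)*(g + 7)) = g + 7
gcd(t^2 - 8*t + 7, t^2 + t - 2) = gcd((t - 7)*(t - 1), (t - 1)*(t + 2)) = t - 1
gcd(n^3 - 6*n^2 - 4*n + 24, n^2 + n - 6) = n - 2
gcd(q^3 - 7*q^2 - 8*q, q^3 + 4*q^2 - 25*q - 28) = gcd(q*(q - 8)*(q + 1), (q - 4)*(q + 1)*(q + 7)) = q + 1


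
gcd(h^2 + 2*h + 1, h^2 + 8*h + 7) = h + 1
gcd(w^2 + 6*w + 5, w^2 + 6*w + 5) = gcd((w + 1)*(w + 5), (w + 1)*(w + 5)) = w^2 + 6*w + 5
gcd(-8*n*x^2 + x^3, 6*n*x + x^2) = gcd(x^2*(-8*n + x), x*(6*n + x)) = x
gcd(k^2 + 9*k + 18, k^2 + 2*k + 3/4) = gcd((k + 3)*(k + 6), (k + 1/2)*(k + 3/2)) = 1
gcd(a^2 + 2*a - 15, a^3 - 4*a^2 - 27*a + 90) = a^2 + 2*a - 15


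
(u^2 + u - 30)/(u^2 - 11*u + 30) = (u + 6)/(u - 6)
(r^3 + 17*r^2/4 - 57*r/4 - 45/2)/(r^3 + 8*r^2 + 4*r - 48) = (4*r^2 - 7*r - 15)/(4*(r^2 + 2*r - 8))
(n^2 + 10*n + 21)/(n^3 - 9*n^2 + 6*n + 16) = (n^2 + 10*n + 21)/(n^3 - 9*n^2 + 6*n + 16)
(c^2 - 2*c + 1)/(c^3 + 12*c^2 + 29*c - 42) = (c - 1)/(c^2 + 13*c + 42)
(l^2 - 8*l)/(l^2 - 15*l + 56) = l/(l - 7)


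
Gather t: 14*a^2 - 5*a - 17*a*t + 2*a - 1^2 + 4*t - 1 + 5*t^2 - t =14*a^2 - 3*a + 5*t^2 + t*(3 - 17*a) - 2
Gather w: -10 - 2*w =-2*w - 10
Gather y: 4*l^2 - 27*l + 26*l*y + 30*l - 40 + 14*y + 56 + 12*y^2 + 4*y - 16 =4*l^2 + 3*l + 12*y^2 + y*(26*l + 18)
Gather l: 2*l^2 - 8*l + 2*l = 2*l^2 - 6*l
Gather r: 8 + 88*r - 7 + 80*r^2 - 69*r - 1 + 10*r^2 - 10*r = 90*r^2 + 9*r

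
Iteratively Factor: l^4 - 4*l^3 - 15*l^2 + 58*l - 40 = (l - 2)*(l^3 - 2*l^2 - 19*l + 20) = (l - 2)*(l - 1)*(l^2 - l - 20) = (l - 5)*(l - 2)*(l - 1)*(l + 4)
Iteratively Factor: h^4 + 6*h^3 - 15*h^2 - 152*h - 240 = (h + 4)*(h^3 + 2*h^2 - 23*h - 60) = (h - 5)*(h + 4)*(h^2 + 7*h + 12) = (h - 5)*(h + 3)*(h + 4)*(h + 4)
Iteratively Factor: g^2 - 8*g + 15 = (g - 3)*(g - 5)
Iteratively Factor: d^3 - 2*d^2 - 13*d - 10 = (d - 5)*(d^2 + 3*d + 2) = (d - 5)*(d + 1)*(d + 2)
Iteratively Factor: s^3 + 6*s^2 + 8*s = (s + 4)*(s^2 + 2*s) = (s + 2)*(s + 4)*(s)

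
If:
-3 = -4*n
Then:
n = 3/4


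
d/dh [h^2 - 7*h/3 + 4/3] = 2*h - 7/3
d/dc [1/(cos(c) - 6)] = sin(c)/(cos(c) - 6)^2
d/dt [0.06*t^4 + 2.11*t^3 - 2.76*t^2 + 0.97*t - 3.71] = 0.24*t^3 + 6.33*t^2 - 5.52*t + 0.97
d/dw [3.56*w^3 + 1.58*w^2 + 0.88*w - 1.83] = 10.68*w^2 + 3.16*w + 0.88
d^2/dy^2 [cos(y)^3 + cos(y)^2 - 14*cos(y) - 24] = 53*cos(y)/4 - 2*cos(2*y) - 9*cos(3*y)/4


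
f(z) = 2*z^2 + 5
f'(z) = 4*z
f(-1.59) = 10.06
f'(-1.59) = -6.36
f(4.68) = 48.80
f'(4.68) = 18.72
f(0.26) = 5.14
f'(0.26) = 1.04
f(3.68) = 32.08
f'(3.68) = 14.72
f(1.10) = 7.42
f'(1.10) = 4.40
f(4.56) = 46.59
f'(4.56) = 18.24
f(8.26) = 141.46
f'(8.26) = 33.04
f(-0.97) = 6.88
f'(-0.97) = -3.88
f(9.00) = 167.00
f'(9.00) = 36.00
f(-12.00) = 293.00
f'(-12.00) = -48.00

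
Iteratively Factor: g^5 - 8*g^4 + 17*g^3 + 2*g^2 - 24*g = (g - 4)*(g^4 - 4*g^3 + g^2 + 6*g) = (g - 4)*(g + 1)*(g^3 - 5*g^2 + 6*g) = (g - 4)*(g - 3)*(g + 1)*(g^2 - 2*g) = (g - 4)*(g - 3)*(g - 2)*(g + 1)*(g)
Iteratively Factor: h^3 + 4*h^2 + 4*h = (h)*(h^2 + 4*h + 4) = h*(h + 2)*(h + 2)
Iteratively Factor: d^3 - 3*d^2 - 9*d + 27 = (d - 3)*(d^2 - 9) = (d - 3)*(d + 3)*(d - 3)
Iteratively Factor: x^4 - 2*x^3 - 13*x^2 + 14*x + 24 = (x + 3)*(x^3 - 5*x^2 + 2*x + 8) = (x + 1)*(x + 3)*(x^2 - 6*x + 8) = (x - 4)*(x + 1)*(x + 3)*(x - 2)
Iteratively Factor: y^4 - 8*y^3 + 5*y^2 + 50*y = (y + 2)*(y^3 - 10*y^2 + 25*y) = y*(y + 2)*(y^2 - 10*y + 25) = y*(y - 5)*(y + 2)*(y - 5)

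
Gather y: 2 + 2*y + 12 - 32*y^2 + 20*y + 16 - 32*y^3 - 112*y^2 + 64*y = -32*y^3 - 144*y^2 + 86*y + 30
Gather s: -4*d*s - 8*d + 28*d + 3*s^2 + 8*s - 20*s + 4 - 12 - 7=20*d + 3*s^2 + s*(-4*d - 12) - 15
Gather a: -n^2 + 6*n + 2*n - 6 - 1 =-n^2 + 8*n - 7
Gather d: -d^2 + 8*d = -d^2 + 8*d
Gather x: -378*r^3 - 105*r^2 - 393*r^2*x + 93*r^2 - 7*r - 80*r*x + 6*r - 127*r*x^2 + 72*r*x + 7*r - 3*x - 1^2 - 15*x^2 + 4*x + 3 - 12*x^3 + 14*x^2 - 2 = -378*r^3 - 12*r^2 + 6*r - 12*x^3 + x^2*(-127*r - 1) + x*(-393*r^2 - 8*r + 1)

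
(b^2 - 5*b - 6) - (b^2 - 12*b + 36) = 7*b - 42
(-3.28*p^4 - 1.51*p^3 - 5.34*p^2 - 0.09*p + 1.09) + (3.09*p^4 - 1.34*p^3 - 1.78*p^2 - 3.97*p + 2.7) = -0.19*p^4 - 2.85*p^3 - 7.12*p^2 - 4.06*p + 3.79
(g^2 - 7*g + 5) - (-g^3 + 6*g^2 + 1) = g^3 - 5*g^2 - 7*g + 4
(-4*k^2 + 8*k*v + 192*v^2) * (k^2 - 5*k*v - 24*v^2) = -4*k^4 + 28*k^3*v + 248*k^2*v^2 - 1152*k*v^3 - 4608*v^4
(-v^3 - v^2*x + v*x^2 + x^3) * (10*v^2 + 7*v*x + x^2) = -10*v^5 - 17*v^4*x + 2*v^3*x^2 + 16*v^2*x^3 + 8*v*x^4 + x^5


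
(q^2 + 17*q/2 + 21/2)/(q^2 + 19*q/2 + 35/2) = (2*q + 3)/(2*q + 5)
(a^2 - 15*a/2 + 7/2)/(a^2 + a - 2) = (a^2 - 15*a/2 + 7/2)/(a^2 + a - 2)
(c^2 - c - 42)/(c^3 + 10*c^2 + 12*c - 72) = (c - 7)/(c^2 + 4*c - 12)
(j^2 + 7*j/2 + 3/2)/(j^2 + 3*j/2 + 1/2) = (j + 3)/(j + 1)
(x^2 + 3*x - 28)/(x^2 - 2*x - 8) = (x + 7)/(x + 2)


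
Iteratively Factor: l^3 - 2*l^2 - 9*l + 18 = (l - 2)*(l^2 - 9) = (l - 3)*(l - 2)*(l + 3)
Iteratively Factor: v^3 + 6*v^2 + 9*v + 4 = (v + 1)*(v^2 + 5*v + 4) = (v + 1)^2*(v + 4)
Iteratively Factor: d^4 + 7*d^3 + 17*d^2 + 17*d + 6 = (d + 1)*(d^3 + 6*d^2 + 11*d + 6) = (d + 1)^2*(d^2 + 5*d + 6) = (d + 1)^2*(d + 3)*(d + 2)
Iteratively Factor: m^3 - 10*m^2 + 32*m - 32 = (m - 4)*(m^2 - 6*m + 8) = (m - 4)*(m - 2)*(m - 4)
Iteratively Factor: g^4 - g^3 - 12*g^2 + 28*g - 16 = (g - 2)*(g^3 + g^2 - 10*g + 8) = (g - 2)*(g - 1)*(g^2 + 2*g - 8) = (g - 2)^2*(g - 1)*(g + 4)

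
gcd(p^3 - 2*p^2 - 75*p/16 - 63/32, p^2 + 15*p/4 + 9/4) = p + 3/4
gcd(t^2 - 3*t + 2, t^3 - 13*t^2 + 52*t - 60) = t - 2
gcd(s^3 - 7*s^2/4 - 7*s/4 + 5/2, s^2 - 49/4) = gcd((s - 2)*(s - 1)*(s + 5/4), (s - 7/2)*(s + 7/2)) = 1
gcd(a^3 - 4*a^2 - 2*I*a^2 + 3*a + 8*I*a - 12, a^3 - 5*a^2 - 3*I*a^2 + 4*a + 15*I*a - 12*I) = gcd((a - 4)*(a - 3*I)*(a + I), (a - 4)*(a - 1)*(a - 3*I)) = a^2 + a*(-4 - 3*I) + 12*I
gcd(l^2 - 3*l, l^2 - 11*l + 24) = l - 3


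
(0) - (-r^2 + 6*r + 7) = r^2 - 6*r - 7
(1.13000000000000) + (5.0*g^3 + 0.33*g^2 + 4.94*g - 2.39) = 5.0*g^3 + 0.33*g^2 + 4.94*g - 1.26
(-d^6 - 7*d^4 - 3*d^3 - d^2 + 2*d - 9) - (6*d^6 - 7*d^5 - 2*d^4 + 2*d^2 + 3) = -7*d^6 + 7*d^5 - 5*d^4 - 3*d^3 - 3*d^2 + 2*d - 12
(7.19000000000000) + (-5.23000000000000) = 1.96000000000000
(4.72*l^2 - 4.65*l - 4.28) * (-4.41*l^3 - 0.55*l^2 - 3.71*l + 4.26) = -20.8152*l^5 + 17.9105*l^4 + 3.9211*l^3 + 39.7127*l^2 - 3.9302*l - 18.2328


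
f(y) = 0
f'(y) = 0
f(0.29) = 0.00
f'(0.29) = 0.00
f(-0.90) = 0.00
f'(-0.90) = 0.00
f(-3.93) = 0.00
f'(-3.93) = 0.00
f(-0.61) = 0.00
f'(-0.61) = 0.00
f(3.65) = 0.00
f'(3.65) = 0.00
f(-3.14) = 0.00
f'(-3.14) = 0.00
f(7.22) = 0.00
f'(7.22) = 0.00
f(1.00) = 0.00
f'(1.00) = 0.00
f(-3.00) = 0.00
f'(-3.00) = 0.00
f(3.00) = 0.00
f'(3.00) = 0.00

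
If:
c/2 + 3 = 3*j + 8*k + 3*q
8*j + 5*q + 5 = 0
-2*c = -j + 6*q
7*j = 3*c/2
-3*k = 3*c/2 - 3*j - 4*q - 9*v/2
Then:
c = -420/19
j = -90/19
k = -129/76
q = 125/19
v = -3827/342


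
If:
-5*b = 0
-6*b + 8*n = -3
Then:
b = 0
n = -3/8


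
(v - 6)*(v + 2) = v^2 - 4*v - 12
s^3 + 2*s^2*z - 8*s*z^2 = s*(s - 2*z)*(s + 4*z)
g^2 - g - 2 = (g - 2)*(g + 1)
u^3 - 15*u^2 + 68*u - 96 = (u - 8)*(u - 4)*(u - 3)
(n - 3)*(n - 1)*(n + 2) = n^3 - 2*n^2 - 5*n + 6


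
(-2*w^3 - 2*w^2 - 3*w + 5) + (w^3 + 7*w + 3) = -w^3 - 2*w^2 + 4*w + 8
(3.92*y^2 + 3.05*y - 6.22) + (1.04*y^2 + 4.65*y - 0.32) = 4.96*y^2 + 7.7*y - 6.54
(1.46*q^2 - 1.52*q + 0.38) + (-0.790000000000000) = 1.46*q^2 - 1.52*q - 0.41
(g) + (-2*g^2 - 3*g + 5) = -2*g^2 - 2*g + 5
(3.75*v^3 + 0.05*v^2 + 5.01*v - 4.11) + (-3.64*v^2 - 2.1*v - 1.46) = 3.75*v^3 - 3.59*v^2 + 2.91*v - 5.57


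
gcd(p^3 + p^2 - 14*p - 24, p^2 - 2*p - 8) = p^2 - 2*p - 8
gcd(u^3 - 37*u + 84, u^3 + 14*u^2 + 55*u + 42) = u + 7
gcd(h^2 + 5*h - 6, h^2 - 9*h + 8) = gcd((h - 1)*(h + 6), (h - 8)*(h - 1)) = h - 1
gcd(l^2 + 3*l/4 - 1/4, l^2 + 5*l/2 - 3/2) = 1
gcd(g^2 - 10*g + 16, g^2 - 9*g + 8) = g - 8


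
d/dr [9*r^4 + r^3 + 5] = r^2*(36*r + 3)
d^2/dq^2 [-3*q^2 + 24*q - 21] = -6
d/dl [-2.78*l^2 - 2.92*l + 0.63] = -5.56*l - 2.92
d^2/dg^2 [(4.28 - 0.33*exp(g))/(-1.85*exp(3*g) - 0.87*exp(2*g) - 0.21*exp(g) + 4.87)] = (4.5177*exp(6*g) - 130.241295*exp(5*g) - 76.038303*exp(4*g) + 22.306776*exp(3*g) - 341.002746*exp(2*g) - 72.386985*exp(g) + 3.449421)*exp(g)/(6.331625*exp(9*g) + 8.932725*exp(8*g) + 6.35697*exp(7*g) - 47.316252*exp(6*g) - 46.307988*exp(5*g) - 22.295178*exp(4*g) + 126.299562*exp(3*g) + 61.256808*exp(2*g) + 14.941647*exp(g) - 115.501303)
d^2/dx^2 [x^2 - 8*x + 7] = 2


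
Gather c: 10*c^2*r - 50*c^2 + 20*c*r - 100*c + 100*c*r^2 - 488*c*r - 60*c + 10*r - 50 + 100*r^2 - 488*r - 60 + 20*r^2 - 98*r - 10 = c^2*(10*r - 50) + c*(100*r^2 - 468*r - 160) + 120*r^2 - 576*r - 120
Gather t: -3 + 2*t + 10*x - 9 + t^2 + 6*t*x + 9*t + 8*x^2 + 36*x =t^2 + t*(6*x + 11) + 8*x^2 + 46*x - 12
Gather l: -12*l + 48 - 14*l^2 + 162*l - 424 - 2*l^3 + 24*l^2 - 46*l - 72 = -2*l^3 + 10*l^2 + 104*l - 448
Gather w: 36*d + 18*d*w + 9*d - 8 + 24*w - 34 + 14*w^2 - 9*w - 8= 45*d + 14*w^2 + w*(18*d + 15) - 50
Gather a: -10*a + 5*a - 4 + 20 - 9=7 - 5*a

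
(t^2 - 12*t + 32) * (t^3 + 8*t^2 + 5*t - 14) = t^5 - 4*t^4 - 59*t^3 + 182*t^2 + 328*t - 448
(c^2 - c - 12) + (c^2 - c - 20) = 2*c^2 - 2*c - 32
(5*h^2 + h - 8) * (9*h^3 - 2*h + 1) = 45*h^5 + 9*h^4 - 82*h^3 + 3*h^2 + 17*h - 8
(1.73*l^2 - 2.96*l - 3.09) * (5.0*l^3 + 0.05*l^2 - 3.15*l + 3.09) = 8.65*l^5 - 14.7135*l^4 - 21.0475*l^3 + 14.5152*l^2 + 0.5871*l - 9.5481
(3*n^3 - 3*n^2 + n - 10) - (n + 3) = 3*n^3 - 3*n^2 - 13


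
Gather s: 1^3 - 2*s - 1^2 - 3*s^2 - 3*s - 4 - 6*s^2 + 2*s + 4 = -9*s^2 - 3*s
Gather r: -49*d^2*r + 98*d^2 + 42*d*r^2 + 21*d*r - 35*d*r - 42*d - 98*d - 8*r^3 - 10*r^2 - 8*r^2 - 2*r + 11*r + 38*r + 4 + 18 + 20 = 98*d^2 - 140*d - 8*r^3 + r^2*(42*d - 18) + r*(-49*d^2 - 14*d + 47) + 42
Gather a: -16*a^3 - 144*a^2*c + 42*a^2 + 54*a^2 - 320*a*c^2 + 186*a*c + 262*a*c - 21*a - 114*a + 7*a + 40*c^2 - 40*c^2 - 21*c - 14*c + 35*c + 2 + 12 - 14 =-16*a^3 + a^2*(96 - 144*c) + a*(-320*c^2 + 448*c - 128)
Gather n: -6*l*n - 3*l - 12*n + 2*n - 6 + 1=-3*l + n*(-6*l - 10) - 5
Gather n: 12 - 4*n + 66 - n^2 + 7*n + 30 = -n^2 + 3*n + 108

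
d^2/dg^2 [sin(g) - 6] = -sin(g)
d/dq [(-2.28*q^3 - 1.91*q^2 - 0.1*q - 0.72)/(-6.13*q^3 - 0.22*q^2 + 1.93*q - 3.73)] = (7.105427357601e-15*q^5 - 11.2067*q^4 - 10.0268*q^3 + 8.5641*q^2 + 13.9318*q + 1.7626)/(37.5769*q^6 + 2.6972*q^5 - 23.6134*q^4 + 44.8806*q^3 + 5.3661*q^2 - 14.3978*q + 13.9129)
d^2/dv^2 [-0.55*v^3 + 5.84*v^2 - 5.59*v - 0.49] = 11.68 - 3.3*v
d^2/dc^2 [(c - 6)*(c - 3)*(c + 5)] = 6*c - 8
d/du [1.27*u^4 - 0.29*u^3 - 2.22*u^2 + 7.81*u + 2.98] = 5.08*u^3 - 0.87*u^2 - 4.44*u + 7.81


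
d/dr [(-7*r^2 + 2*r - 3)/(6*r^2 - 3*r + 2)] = (9*r^2 + 8*r - 5)/(36*r^4 - 36*r^3 + 33*r^2 - 12*r + 4)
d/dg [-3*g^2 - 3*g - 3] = -6*g - 3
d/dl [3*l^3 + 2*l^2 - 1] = l*(9*l + 4)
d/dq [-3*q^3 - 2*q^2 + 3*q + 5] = -9*q^2 - 4*q + 3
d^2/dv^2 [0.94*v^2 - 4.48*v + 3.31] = 1.88000000000000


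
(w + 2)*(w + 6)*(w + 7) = w^3 + 15*w^2 + 68*w + 84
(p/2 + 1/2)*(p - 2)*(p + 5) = p^3/2 + 2*p^2 - 7*p/2 - 5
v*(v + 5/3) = v^2 + 5*v/3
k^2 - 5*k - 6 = (k - 6)*(k + 1)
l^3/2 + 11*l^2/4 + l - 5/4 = (l/2 + 1/2)*(l - 1/2)*(l + 5)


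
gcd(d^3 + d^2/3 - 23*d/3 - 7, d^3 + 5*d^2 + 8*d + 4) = d + 1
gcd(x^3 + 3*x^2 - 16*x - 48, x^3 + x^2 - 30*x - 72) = x^2 + 7*x + 12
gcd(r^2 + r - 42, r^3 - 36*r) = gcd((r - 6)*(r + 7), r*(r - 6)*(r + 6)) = r - 6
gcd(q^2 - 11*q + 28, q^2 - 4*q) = q - 4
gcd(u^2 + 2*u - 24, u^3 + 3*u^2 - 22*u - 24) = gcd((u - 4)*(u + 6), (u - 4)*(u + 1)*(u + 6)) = u^2 + 2*u - 24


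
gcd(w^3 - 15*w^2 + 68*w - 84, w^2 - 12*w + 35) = w - 7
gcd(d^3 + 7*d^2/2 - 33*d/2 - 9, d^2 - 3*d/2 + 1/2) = 1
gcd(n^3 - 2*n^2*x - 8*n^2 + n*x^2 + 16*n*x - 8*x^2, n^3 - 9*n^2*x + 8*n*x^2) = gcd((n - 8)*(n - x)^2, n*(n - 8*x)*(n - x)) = -n + x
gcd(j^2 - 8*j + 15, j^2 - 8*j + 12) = 1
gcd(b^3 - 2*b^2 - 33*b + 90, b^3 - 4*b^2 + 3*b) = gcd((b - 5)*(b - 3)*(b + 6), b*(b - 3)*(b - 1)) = b - 3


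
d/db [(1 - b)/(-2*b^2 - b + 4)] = (2*b^2 + b - (b - 1)*(4*b + 1) - 4)/(2*b^2 + b - 4)^2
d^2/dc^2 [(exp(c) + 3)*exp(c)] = (4*exp(c) + 3)*exp(c)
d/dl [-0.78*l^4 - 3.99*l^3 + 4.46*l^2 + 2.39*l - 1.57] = -3.12*l^3 - 11.97*l^2 + 8.92*l + 2.39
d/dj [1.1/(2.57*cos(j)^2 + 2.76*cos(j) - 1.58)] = (5.654*cos(j) + 3.036)*sin(j)/(2.57*cos(j)^2 + 2.76*cos(j) - 1.58)^2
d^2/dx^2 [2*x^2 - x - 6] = 4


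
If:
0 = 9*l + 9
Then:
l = -1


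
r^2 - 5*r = r*(r - 5)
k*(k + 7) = k^2 + 7*k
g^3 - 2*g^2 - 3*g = g*(g - 3)*(g + 1)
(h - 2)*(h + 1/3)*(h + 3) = h^3 + 4*h^2/3 - 17*h/3 - 2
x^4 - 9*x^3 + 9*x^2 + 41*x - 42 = (x - 7)*(x - 3)*(x - 1)*(x + 2)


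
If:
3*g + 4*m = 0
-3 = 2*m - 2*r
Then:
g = 2 - 4*r/3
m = r - 3/2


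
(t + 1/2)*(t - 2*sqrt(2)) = t^2 - 2*sqrt(2)*t + t/2 - sqrt(2)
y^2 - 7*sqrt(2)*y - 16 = (y - 8*sqrt(2))*(y + sqrt(2))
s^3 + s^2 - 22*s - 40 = (s - 5)*(s + 2)*(s + 4)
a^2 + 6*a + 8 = (a + 2)*(a + 4)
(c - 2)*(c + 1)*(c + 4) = c^3 + 3*c^2 - 6*c - 8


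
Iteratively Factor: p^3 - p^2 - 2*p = (p)*(p^2 - p - 2) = p*(p - 2)*(p + 1)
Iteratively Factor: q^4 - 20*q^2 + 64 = (q + 2)*(q^3 - 2*q^2 - 16*q + 32) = (q - 2)*(q + 2)*(q^2 - 16) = (q - 4)*(q - 2)*(q + 2)*(q + 4)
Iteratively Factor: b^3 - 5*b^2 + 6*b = (b - 2)*(b^2 - 3*b) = (b - 3)*(b - 2)*(b)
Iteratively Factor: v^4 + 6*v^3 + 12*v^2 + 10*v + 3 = (v + 1)*(v^3 + 5*v^2 + 7*v + 3) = (v + 1)^2*(v^2 + 4*v + 3) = (v + 1)^2*(v + 3)*(v + 1)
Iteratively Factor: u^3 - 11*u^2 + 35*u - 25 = (u - 5)*(u^2 - 6*u + 5) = (u - 5)^2*(u - 1)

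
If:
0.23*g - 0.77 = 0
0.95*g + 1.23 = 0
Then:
No Solution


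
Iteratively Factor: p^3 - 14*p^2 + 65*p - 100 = (p - 5)*(p^2 - 9*p + 20) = (p - 5)^2*(p - 4)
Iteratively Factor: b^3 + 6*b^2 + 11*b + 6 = (b + 2)*(b^2 + 4*b + 3) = (b + 1)*(b + 2)*(b + 3)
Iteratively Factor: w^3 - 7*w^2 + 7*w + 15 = (w + 1)*(w^2 - 8*w + 15) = (w - 5)*(w + 1)*(w - 3)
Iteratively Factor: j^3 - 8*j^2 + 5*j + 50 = (j + 2)*(j^2 - 10*j + 25) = (j - 5)*(j + 2)*(j - 5)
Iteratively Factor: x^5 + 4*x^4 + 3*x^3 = (x + 1)*(x^4 + 3*x^3) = x*(x + 1)*(x^3 + 3*x^2) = x*(x + 1)*(x + 3)*(x^2) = x^2*(x + 1)*(x + 3)*(x)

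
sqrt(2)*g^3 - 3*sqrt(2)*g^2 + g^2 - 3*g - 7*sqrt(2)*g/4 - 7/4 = (g - 7/2)*(g + 1/2)*(sqrt(2)*g + 1)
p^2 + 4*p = p*(p + 4)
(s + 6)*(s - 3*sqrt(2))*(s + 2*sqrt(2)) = s^3 - sqrt(2)*s^2 + 6*s^2 - 12*s - 6*sqrt(2)*s - 72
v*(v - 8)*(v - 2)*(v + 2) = v^4 - 8*v^3 - 4*v^2 + 32*v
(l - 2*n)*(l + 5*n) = l^2 + 3*l*n - 10*n^2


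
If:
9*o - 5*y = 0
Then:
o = 5*y/9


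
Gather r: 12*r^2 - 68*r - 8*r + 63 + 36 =12*r^2 - 76*r + 99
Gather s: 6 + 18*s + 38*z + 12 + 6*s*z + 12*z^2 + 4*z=s*(6*z + 18) + 12*z^2 + 42*z + 18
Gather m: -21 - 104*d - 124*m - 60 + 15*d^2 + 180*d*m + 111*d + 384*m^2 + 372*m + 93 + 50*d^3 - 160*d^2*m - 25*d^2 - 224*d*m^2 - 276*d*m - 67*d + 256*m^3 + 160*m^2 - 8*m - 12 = 50*d^3 - 10*d^2 - 60*d + 256*m^3 + m^2*(544 - 224*d) + m*(-160*d^2 - 96*d + 240)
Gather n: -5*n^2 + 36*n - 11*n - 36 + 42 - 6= -5*n^2 + 25*n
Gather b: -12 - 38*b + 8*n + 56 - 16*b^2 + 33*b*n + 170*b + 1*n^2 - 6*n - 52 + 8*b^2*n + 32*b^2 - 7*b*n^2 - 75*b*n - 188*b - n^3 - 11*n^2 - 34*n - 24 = b^2*(8*n + 16) + b*(-7*n^2 - 42*n - 56) - n^3 - 10*n^2 - 32*n - 32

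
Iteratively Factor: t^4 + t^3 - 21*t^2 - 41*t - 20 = (t + 1)*(t^3 - 21*t - 20) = (t + 1)*(t + 4)*(t^2 - 4*t - 5) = (t - 5)*(t + 1)*(t + 4)*(t + 1)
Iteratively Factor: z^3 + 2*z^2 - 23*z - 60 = (z + 3)*(z^2 - z - 20) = (z - 5)*(z + 3)*(z + 4)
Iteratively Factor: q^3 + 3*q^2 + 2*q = (q)*(q^2 + 3*q + 2) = q*(q + 2)*(q + 1)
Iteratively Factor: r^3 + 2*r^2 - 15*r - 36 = (r - 4)*(r^2 + 6*r + 9) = (r - 4)*(r + 3)*(r + 3)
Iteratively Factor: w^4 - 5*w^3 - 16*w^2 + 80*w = (w - 4)*(w^3 - w^2 - 20*w) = w*(w - 4)*(w^2 - w - 20) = w*(w - 4)*(w + 4)*(w - 5)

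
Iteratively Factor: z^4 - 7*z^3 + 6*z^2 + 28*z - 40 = (z - 2)*(z^3 - 5*z^2 - 4*z + 20) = (z - 2)^2*(z^2 - 3*z - 10) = (z - 2)^2*(z + 2)*(z - 5)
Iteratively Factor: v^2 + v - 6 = (v - 2)*(v + 3)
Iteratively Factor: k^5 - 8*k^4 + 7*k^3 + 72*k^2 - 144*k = (k - 4)*(k^4 - 4*k^3 - 9*k^2 + 36*k) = (k - 4)^2*(k^3 - 9*k) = (k - 4)^2*(k + 3)*(k^2 - 3*k) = (k - 4)^2*(k - 3)*(k + 3)*(k)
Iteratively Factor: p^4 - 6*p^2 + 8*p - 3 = (p - 1)*(p^3 + p^2 - 5*p + 3) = (p - 1)^2*(p^2 + 2*p - 3) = (p - 1)^2*(p + 3)*(p - 1)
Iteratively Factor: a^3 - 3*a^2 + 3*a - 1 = (a - 1)*(a^2 - 2*a + 1) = (a - 1)^2*(a - 1)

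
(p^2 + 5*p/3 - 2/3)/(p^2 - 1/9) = 3*(p + 2)/(3*p + 1)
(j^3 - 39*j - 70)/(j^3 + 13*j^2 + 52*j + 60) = (j - 7)/(j + 6)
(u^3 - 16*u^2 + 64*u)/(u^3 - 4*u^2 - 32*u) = (u - 8)/(u + 4)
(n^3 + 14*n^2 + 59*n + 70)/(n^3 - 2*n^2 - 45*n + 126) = (n^2 + 7*n + 10)/(n^2 - 9*n + 18)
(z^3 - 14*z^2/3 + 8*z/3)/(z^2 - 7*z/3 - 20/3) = z*(3*z - 2)/(3*z + 5)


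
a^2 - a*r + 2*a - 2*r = (a + 2)*(a - r)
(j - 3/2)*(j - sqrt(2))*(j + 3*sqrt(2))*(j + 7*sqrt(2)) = j^4 - 3*j^3/2 + 9*sqrt(2)*j^3 - 27*sqrt(2)*j^2/2 + 22*j^2 - 42*sqrt(2)*j - 33*j + 63*sqrt(2)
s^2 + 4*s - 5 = (s - 1)*(s + 5)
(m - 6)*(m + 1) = m^2 - 5*m - 6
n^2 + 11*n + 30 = (n + 5)*(n + 6)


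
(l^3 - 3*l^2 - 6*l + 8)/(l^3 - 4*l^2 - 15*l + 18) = (l^2 - 2*l - 8)/(l^2 - 3*l - 18)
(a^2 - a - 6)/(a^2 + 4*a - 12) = (a^2 - a - 6)/(a^2 + 4*a - 12)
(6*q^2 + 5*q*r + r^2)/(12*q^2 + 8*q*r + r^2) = (3*q + r)/(6*q + r)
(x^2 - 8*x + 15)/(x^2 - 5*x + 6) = (x - 5)/(x - 2)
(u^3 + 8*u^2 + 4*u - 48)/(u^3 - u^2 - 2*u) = (u^2 + 10*u + 24)/(u*(u + 1))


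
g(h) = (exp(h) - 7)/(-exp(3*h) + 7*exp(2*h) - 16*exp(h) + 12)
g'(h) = (exp(h) - 7)*(3*exp(3*h) - 14*exp(2*h) + 16*exp(h))/(-exp(3*h) + 7*exp(2*h) - 16*exp(h) + 12)^2 + exp(h)/(-exp(3*h) + 7*exp(2*h) - 16*exp(h) + 12)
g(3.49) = -0.00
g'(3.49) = 0.00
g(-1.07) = -0.91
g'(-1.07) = -0.45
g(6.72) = -0.00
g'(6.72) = 0.00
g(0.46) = -22.11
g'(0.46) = -186.69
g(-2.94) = -0.62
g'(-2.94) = -0.04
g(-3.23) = -0.61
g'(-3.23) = -0.03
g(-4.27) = -0.59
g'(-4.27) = -0.01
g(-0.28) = -1.80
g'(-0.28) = -2.57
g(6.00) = 0.00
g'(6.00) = 0.00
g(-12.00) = -0.58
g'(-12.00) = 0.00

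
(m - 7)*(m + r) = m^2 + m*r - 7*m - 7*r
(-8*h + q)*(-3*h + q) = 24*h^2 - 11*h*q + q^2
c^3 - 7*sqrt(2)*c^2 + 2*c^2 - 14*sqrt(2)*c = c*(c + 2)*(c - 7*sqrt(2))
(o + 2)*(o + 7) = o^2 + 9*o + 14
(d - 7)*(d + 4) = d^2 - 3*d - 28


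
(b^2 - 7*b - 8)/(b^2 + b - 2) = (b^2 - 7*b - 8)/(b^2 + b - 2)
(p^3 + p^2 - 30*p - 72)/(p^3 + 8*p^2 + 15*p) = (p^2 - 2*p - 24)/(p*(p + 5))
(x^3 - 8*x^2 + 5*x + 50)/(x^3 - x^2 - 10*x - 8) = (x^2 - 10*x + 25)/(x^2 - 3*x - 4)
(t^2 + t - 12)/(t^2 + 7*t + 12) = (t - 3)/(t + 3)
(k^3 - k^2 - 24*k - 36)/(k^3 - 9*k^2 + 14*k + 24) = (k^2 + 5*k + 6)/(k^2 - 3*k - 4)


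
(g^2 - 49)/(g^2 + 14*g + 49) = (g - 7)/(g + 7)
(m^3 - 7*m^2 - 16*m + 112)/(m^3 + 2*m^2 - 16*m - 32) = (m - 7)/(m + 2)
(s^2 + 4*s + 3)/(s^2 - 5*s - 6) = (s + 3)/(s - 6)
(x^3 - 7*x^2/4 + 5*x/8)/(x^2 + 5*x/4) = (8*x^2 - 14*x + 5)/(2*(4*x + 5))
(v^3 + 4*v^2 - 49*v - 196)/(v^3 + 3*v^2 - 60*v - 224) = (v - 7)/(v - 8)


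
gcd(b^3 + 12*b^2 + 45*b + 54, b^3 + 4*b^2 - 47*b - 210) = b + 6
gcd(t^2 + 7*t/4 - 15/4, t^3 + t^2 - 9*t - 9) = t + 3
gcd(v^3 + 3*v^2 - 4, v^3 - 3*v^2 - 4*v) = 1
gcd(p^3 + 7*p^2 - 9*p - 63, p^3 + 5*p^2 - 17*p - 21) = p^2 + 4*p - 21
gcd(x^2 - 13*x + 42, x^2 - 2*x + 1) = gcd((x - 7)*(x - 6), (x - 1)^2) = 1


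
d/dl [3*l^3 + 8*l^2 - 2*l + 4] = 9*l^2 + 16*l - 2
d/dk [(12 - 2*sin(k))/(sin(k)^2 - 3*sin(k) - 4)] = 2*(sin(k)^2 - 12*sin(k) + 22)*cos(k)/((sin(k) - 4)^2*(sin(k) + 1)^2)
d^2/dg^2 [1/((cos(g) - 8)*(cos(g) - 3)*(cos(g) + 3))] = (-262*(1 - cos(g)^2)^2 + 12*sin(g)^6 + 3*cos(g)^6 + 88*cos(g)^5 + 304*cos(g)^3 - 2543*cos(g)^2 - 648*cos(g) + 1564)/((cos(g) - 8)^3*(cos(g) - 3)^3*(cos(g) + 3)^3)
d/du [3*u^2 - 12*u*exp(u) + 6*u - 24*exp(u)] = -12*u*exp(u) + 6*u - 36*exp(u) + 6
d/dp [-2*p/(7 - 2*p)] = -14/(2*p - 7)^2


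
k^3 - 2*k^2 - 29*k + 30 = (k - 6)*(k - 1)*(k + 5)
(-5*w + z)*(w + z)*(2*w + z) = -10*w^3 - 13*w^2*z - 2*w*z^2 + z^3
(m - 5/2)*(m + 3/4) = m^2 - 7*m/4 - 15/8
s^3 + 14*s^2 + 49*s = s*(s + 7)^2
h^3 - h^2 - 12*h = h*(h - 4)*(h + 3)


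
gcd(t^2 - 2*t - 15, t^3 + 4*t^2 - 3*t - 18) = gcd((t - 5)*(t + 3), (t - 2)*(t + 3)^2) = t + 3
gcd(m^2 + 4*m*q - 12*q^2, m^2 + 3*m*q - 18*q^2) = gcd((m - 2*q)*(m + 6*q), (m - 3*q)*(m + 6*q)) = m + 6*q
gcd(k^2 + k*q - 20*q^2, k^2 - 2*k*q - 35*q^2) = k + 5*q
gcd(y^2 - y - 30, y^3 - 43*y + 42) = y - 6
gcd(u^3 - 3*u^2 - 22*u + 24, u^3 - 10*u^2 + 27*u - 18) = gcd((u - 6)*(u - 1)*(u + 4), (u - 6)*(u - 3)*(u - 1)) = u^2 - 7*u + 6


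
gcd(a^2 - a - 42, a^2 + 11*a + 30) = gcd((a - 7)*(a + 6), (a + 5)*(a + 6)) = a + 6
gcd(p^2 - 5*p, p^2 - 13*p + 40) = p - 5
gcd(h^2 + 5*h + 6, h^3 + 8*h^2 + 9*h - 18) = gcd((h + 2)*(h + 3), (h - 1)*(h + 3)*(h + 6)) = h + 3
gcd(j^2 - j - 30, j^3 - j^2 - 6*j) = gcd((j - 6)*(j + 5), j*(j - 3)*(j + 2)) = 1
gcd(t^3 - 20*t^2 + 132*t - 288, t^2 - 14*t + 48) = t^2 - 14*t + 48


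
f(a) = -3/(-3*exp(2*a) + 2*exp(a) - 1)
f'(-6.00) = 0.01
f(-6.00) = 3.01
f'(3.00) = -0.00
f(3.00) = 0.00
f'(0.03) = -2.86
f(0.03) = 1.41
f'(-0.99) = -0.57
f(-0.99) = 4.47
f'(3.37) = -0.00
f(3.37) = 0.00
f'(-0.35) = -4.04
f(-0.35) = 2.78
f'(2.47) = -0.02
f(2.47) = 0.01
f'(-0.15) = -3.63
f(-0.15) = 2.00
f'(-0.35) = -4.04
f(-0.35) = 2.78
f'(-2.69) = 0.42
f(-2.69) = 3.42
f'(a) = -3*(6*exp(2*a) - 2*exp(a))/(-3*exp(2*a) + 2*exp(a) - 1)^2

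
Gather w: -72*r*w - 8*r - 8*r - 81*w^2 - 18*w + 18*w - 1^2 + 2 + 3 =-72*r*w - 16*r - 81*w^2 + 4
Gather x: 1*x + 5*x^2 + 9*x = 5*x^2 + 10*x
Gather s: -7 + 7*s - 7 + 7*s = 14*s - 14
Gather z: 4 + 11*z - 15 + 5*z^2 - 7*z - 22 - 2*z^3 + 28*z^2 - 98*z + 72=-2*z^3 + 33*z^2 - 94*z + 39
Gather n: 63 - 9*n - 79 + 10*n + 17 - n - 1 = 0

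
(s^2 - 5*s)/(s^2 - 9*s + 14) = s*(s - 5)/(s^2 - 9*s + 14)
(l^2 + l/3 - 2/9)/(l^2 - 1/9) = (3*l + 2)/(3*l + 1)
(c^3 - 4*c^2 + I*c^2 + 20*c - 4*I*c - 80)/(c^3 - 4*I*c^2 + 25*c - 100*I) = (c - 4)/(c - 5*I)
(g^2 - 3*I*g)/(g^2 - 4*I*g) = (g - 3*I)/(g - 4*I)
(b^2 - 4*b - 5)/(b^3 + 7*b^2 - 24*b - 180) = (b + 1)/(b^2 + 12*b + 36)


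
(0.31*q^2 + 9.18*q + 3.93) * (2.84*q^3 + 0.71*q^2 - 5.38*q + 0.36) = 0.8804*q^5 + 26.2913*q^4 + 16.0112*q^3 - 46.4865*q^2 - 17.8386*q + 1.4148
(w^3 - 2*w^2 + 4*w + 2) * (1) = w^3 - 2*w^2 + 4*w + 2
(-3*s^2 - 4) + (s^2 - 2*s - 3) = -2*s^2 - 2*s - 7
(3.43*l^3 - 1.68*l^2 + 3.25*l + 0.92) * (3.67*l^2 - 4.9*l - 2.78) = 12.5881*l^5 - 22.9726*l^4 + 10.6241*l^3 - 7.8782*l^2 - 13.543*l - 2.5576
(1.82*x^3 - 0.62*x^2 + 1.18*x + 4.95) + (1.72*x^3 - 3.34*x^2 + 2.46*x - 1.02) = 3.54*x^3 - 3.96*x^2 + 3.64*x + 3.93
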